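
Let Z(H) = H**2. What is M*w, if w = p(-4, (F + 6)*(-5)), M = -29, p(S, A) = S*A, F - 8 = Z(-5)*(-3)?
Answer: 35380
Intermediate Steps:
F = -67 (F = 8 + (-5)**2*(-3) = 8 + 25*(-3) = 8 - 75 = -67)
p(S, A) = A*S
w = -1220 (w = ((-67 + 6)*(-5))*(-4) = -61*(-5)*(-4) = 305*(-4) = -1220)
M*w = -29*(-1220) = 35380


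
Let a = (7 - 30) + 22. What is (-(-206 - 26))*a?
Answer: -232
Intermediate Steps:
a = -1 (a = -23 + 22 = -1)
(-(-206 - 26))*a = -(-206 - 26)*(-1) = -1*(-232)*(-1) = 232*(-1) = -232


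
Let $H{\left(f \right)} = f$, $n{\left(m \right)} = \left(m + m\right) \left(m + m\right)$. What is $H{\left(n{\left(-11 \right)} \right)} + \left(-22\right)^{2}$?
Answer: $968$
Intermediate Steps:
$n{\left(m \right)} = 4 m^{2}$ ($n{\left(m \right)} = 2 m 2 m = 4 m^{2}$)
$H{\left(n{\left(-11 \right)} \right)} + \left(-22\right)^{2} = 4 \left(-11\right)^{2} + \left(-22\right)^{2} = 4 \cdot 121 + 484 = 484 + 484 = 968$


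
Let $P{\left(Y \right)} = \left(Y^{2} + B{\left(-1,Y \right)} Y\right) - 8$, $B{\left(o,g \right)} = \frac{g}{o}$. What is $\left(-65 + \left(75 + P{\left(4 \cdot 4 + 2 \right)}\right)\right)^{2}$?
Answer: $4$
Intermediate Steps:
$P{\left(Y \right)} = -8$ ($P{\left(Y \right)} = \left(Y^{2} + \frac{Y}{-1} Y\right) - 8 = \left(Y^{2} + Y \left(-1\right) Y\right) - 8 = \left(Y^{2} + - Y Y\right) - 8 = \left(Y^{2} - Y^{2}\right) - 8 = 0 - 8 = -8$)
$\left(-65 + \left(75 + P{\left(4 \cdot 4 + 2 \right)}\right)\right)^{2} = \left(-65 + \left(75 - 8\right)\right)^{2} = \left(-65 + 67\right)^{2} = 2^{2} = 4$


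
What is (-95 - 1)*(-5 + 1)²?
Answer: -1536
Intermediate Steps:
(-95 - 1)*(-5 + 1)² = -96*(-4)² = -96*16 = -1536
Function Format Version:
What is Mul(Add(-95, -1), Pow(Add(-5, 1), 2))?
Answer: -1536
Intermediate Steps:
Mul(Add(-95, -1), Pow(Add(-5, 1), 2)) = Mul(-96, Pow(-4, 2)) = Mul(-96, 16) = -1536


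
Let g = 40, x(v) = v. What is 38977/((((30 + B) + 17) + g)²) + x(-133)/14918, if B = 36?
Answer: 579446729/225694422 ≈ 2.5674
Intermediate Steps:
38977/((((30 + B) + 17) + g)²) + x(-133)/14918 = 38977/((((30 + 36) + 17) + 40)²) - 133/14918 = 38977/(((66 + 17) + 40)²) - 133*1/14918 = 38977/((83 + 40)²) - 133/14918 = 38977/(123²) - 133/14918 = 38977/15129 - 133/14918 = 579446729/225694422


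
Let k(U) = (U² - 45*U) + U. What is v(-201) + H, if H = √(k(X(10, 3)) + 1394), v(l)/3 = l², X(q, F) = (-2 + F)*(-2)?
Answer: 121203 + √1486 ≈ 1.2124e+5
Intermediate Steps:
X(q, F) = 4 - 2*F
v(l) = 3*l²
k(U) = U² - 44*U
H = √1486 (H = √((4 - 2*3)*(-44 + (4 - 2*3)) + 1394) = √((4 - 6)*(-44 + (4 - 6)) + 1394) = √(-2*(-44 - 2) + 1394) = √(-2*(-46) + 1394) = √(92 + 1394) = √1486 ≈ 38.549)
v(-201) + H = 3*(-201)² + √1486 = 3*40401 + √1486 = 121203 + √1486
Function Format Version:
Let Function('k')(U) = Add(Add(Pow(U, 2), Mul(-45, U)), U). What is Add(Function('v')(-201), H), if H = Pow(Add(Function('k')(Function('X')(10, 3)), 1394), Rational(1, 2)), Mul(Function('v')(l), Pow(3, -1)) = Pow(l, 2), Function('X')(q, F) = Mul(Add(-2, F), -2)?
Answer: Add(121203, Pow(1486, Rational(1, 2))) ≈ 1.2124e+5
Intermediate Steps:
Function('X')(q, F) = Add(4, Mul(-2, F))
Function('v')(l) = Mul(3, Pow(l, 2))
Function('k')(U) = Add(Pow(U, 2), Mul(-44, U))
H = Pow(1486, Rational(1, 2)) (H = Pow(Add(Mul(Add(4, Mul(-2, 3)), Add(-44, Add(4, Mul(-2, 3)))), 1394), Rational(1, 2)) = Pow(Add(Mul(Add(4, -6), Add(-44, Add(4, -6))), 1394), Rational(1, 2)) = Pow(Add(Mul(-2, Add(-44, -2)), 1394), Rational(1, 2)) = Pow(Add(Mul(-2, -46), 1394), Rational(1, 2)) = Pow(Add(92, 1394), Rational(1, 2)) = Pow(1486, Rational(1, 2)) ≈ 38.549)
Add(Function('v')(-201), H) = Add(Mul(3, Pow(-201, 2)), Pow(1486, Rational(1, 2))) = Add(Mul(3, 40401), Pow(1486, Rational(1, 2))) = Add(121203, Pow(1486, Rational(1, 2)))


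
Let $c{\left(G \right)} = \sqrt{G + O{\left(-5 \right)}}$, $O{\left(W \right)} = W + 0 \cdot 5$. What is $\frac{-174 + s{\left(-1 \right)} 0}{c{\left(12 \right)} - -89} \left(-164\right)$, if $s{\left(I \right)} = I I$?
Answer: $\frac{423284}{1319} - \frac{4756 \sqrt{7}}{1319} \approx 311.37$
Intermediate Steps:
$O{\left(W \right)} = W$ ($O{\left(W \right)} = W + 0 = W$)
$s{\left(I \right)} = I^{2}$
$c{\left(G \right)} = \sqrt{-5 + G}$ ($c{\left(G \right)} = \sqrt{G - 5} = \sqrt{-5 + G}$)
$\frac{-174 + s{\left(-1 \right)} 0}{c{\left(12 \right)} - -89} \left(-164\right) = \frac{-174 + \left(-1\right)^{2} \cdot 0}{\sqrt{-5 + 12} - -89} \left(-164\right) = \frac{-174 + 1 \cdot 0}{\sqrt{7} + 89} \left(-164\right) = \frac{-174 + 0}{89 + \sqrt{7}} \left(-164\right) = - \frac{174}{89 + \sqrt{7}} \left(-164\right) = \frac{28536}{89 + \sqrt{7}}$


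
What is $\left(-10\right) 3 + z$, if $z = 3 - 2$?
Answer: $-29$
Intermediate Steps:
$z = 1$
$\left(-10\right) 3 + z = \left(-10\right) 3 + 1 = -30 + 1 = -29$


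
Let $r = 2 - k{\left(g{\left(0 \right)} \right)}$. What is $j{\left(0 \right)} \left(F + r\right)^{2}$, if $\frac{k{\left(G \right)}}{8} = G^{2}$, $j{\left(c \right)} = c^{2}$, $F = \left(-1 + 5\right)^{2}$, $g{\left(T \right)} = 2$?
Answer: $0$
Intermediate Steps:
$F = 16$ ($F = 4^{2} = 16$)
$k{\left(G \right)} = 8 G^{2}$
$r = -30$ ($r = 2 - 8 \cdot 2^{2} = 2 - 8 \cdot 4 = 2 - 32 = -30$)
$j{\left(0 \right)} \left(F + r\right)^{2} = 0^{2} \left(16 - 30\right)^{2} = 0 \left(-14\right)^{2} = 0 \cdot 196 = 0$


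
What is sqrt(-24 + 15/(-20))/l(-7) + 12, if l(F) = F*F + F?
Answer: 12 + I*sqrt(11)/28 ≈ 12.0 + 0.11845*I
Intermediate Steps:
l(F) = F + F**2 (l(F) = F**2 + F = F + F**2)
sqrt(-24 + 15/(-20))/l(-7) + 12 = sqrt(-24 + 15/(-20))/((-7*(1 - 7))) + 12 = sqrt(-24 + 15*(-1/20))/((-7*(-6))) + 12 = sqrt(-24 - 3/4)/42 + 12 = sqrt(-99/4)*(1/42) + 12 = (3*I*sqrt(11)/2)*(1/42) + 12 = I*sqrt(11)/28 + 12 = 12 + I*sqrt(11)/28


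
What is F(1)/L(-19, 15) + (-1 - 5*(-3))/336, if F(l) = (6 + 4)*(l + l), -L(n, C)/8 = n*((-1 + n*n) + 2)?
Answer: 3469/82536 ≈ 0.042030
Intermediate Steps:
L(n, C) = -8*n*(1 + n**2) (L(n, C) = -8*n*((-1 + n*n) + 2) = -8*n*((-1 + n**2) + 2) = -8*n*(1 + n**2))
F(l) = 20*l (F(l) = 10*(2*l) = 20*l)
F(1)/L(-19, 15) + (-1 - 5*(-3))/336 = (20*1)/((-8*(-19)*(1 + (-19)**2))) + (-1 - 5*(-3))/336 = 20/((-8*(-19)*(1 + 361))) + (-1 + 15)*(1/336) = 20/((-8*(-19)*362)) + 14*(1/336) = 20/55024 + 1/24 = 20*(1/55024) + 1/24 = 5/13756 + 1/24 = 3469/82536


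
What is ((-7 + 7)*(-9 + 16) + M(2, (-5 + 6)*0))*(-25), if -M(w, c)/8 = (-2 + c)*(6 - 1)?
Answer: -2000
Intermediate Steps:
M(w, c) = 80 - 40*c (M(w, c) = -8*(-2 + c)*(6 - 1) = -8*(-2 + c)*5 = -8*(-10 + 5*c) = 80 - 40*c)
((-7 + 7)*(-9 + 16) + M(2, (-5 + 6)*0))*(-25) = ((-7 + 7)*(-9 + 16) + (80 - 40*(-5 + 6)*0))*(-25) = (0*7 + (80 - 40*0))*(-25) = (0 + (80 - 40*0))*(-25) = (0 + (80 + 0))*(-25) = (0 + 80)*(-25) = 80*(-25) = -2000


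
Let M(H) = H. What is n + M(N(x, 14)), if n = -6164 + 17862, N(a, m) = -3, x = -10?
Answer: 11695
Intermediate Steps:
n = 11698
n + M(N(x, 14)) = 11698 - 3 = 11695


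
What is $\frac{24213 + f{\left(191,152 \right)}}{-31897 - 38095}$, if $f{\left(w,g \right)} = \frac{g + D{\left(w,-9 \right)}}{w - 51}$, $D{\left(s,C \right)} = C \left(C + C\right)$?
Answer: $- \frac{1695067}{4899440} \approx -0.34597$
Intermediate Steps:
$D{\left(s,C \right)} = 2 C^{2}$ ($D{\left(s,C \right)} = C 2 C = 2 C^{2}$)
$f{\left(w,g \right)} = \frac{162 + g}{-51 + w}$ ($f{\left(w,g \right)} = \frac{g + 2 \left(-9\right)^{2}}{w - 51} = \frac{g + 2 \cdot 81}{-51 + w} = \frac{g + 162}{-51 + w} = \frac{162 + g}{-51 + w}$)
$\frac{24213 + f{\left(191,152 \right)}}{-31897 - 38095} = \frac{24213 + \frac{162 + 152}{-51 + 191}}{-31897 - 38095} = \frac{24213 + \frac{1}{140} \cdot 314}{-69992} = \left(24213 + \frac{1}{140} \cdot 314\right) \left(- \frac{1}{69992}\right) = \left(24213 + \frac{157}{70}\right) \left(- \frac{1}{69992}\right) = \frac{1695067}{70} \left(- \frac{1}{69992}\right) = - \frac{1695067}{4899440}$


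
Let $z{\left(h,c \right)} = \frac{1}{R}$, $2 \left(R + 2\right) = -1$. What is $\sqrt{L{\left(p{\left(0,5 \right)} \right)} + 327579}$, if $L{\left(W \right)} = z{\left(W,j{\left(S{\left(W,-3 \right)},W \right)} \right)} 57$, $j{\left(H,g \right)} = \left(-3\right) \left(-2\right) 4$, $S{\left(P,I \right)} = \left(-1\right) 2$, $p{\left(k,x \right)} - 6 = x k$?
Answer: $\frac{\sqrt{8188905}}{5} \approx 572.33$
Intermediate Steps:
$R = - \frac{5}{2}$ ($R = -2 + \frac{1}{2} \left(-1\right) = -2 - \frac{1}{2} = - \frac{5}{2} \approx -2.5$)
$p{\left(k,x \right)} = 6 + k x$ ($p{\left(k,x \right)} = 6 + x k = 6 + k x$)
$S{\left(P,I \right)} = -2$
$j{\left(H,g \right)} = 24$ ($j{\left(H,g \right)} = 6 \cdot 4 = 24$)
$z{\left(h,c \right)} = - \frac{2}{5}$ ($z{\left(h,c \right)} = \frac{1}{- \frac{5}{2}} = - \frac{2}{5}$)
$L{\left(W \right)} = - \frac{114}{5}$ ($L{\left(W \right)} = \left(- \frac{2}{5}\right) 57 = - \frac{114}{5}$)
$\sqrt{L{\left(p{\left(0,5 \right)} \right)} + 327579} = \sqrt{- \frac{114}{5} + 327579} = \sqrt{\frac{1637781}{5}} = \frac{\sqrt{8188905}}{5}$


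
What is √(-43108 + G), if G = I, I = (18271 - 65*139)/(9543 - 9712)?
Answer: 2*I*√1823622/13 ≈ 207.76*I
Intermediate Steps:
I = -9236/169 (I = (18271 - 9035)/(-169) = 9236*(-1/169) = -9236/169 ≈ -54.651)
G = -9236/169 ≈ -54.651
√(-43108 + G) = √(-43108 - 9236/169) = √(-7294488/169) = 2*I*√1823622/13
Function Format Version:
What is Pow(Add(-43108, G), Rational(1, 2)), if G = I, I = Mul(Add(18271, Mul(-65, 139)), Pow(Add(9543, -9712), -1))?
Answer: Mul(Rational(2, 13), I, Pow(1823622, Rational(1, 2))) ≈ Mul(207.76, I)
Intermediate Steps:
I = Rational(-9236, 169) (I = Mul(Add(18271, -9035), Pow(-169, -1)) = Mul(9236, Rational(-1, 169)) = Rational(-9236, 169) ≈ -54.651)
G = Rational(-9236, 169) ≈ -54.651
Pow(Add(-43108, G), Rational(1, 2)) = Pow(Add(-43108, Rational(-9236, 169)), Rational(1, 2)) = Pow(Rational(-7294488, 169), Rational(1, 2)) = Mul(Rational(2, 13), I, Pow(1823622, Rational(1, 2)))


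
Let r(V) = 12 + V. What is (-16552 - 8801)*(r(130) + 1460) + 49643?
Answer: -40565863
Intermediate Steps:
(-16552 - 8801)*(r(130) + 1460) + 49643 = (-16552 - 8801)*((12 + 130) + 1460) + 49643 = -25353*(142 + 1460) + 49643 = -25353*1602 + 49643 = -40615506 + 49643 = -40565863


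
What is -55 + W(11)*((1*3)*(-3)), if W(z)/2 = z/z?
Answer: -73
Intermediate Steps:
W(z) = 2 (W(z) = 2*(z/z) = 2*1 = 2)
-55 + W(11)*((1*3)*(-3)) = -55 + 2*((1*3)*(-3)) = -55 + 2*(3*(-3)) = -55 + 2*(-9) = -55 - 18 = -73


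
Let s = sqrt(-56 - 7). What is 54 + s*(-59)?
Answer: 54 - 177*I*sqrt(7) ≈ 54.0 - 468.3*I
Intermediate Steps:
s = 3*I*sqrt(7) (s = sqrt(-63) = 3*I*sqrt(7) ≈ 7.9373*I)
54 + s*(-59) = 54 + (3*I*sqrt(7))*(-59) = 54 - 177*I*sqrt(7)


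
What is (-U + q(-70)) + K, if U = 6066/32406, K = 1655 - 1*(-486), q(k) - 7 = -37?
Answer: 11400500/5401 ≈ 2110.8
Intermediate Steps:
q(k) = -30 (q(k) = 7 - 37 = -30)
K = 2141 (K = 1655 + 486 = 2141)
U = 1011/5401 (U = 6066*(1/32406) = 1011/5401 ≈ 0.18719)
(-U + q(-70)) + K = (-1*1011/5401 - 30) + 2141 = (-1011/5401 - 30) + 2141 = -163041/5401 + 2141 = 11400500/5401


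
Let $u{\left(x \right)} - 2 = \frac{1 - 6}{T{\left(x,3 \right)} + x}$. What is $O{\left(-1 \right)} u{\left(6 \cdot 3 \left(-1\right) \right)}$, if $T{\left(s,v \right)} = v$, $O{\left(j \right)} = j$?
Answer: $- \frac{7}{3} \approx -2.3333$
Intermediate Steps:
$u{\left(x \right)} = 2 - \frac{5}{3 + x}$ ($u{\left(x \right)} = 2 + \frac{1 - 6}{3 + x} = 2 - \frac{5}{3 + x}$)
$O{\left(-1 \right)} u{\left(6 \cdot 3 \left(-1\right) \right)} = - \frac{1 + 2 \cdot 6 \cdot 3 \left(-1\right)}{3 + 6 \cdot 3 \left(-1\right)} = - \frac{1 + 2 \cdot 18 \left(-1\right)}{3 + 18 \left(-1\right)} = - \frac{1 + 2 \left(-18\right)}{3 - 18} = - \frac{1 - 36}{-15} = - \frac{\left(-1\right) \left(-35\right)}{15} = \left(-1\right) \frac{7}{3} = - \frac{7}{3}$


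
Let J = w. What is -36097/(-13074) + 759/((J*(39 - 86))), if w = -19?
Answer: 42157787/11675082 ≈ 3.6109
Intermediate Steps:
J = -19
-36097/(-13074) + 759/((J*(39 - 86))) = -36097/(-13074) + 759/((-19*(39 - 86))) = -36097*(-1/13074) + 759/((-19*(-47))) = 36097/13074 + 759/893 = 42157787/11675082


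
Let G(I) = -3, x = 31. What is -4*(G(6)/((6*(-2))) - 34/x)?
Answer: 105/31 ≈ 3.3871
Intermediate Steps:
-4*(G(6)/((6*(-2))) - 34/x) = -4*(-3/(6*(-2)) - 34/31) = -4*(-3/(-12) - 34*1/31) = -4*(-3*(-1/12) - 34/31) = -4*(1/4 - 34/31) = -4*(-105/124) = 105/31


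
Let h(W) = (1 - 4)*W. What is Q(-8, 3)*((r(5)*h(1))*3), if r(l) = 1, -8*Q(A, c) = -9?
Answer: -81/8 ≈ -10.125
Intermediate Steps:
Q(A, c) = 9/8 (Q(A, c) = -⅛*(-9) = 9/8)
h(W) = -3*W
Q(-8, 3)*((r(5)*h(1))*3) = 9*((1*(-3*1))*3)/8 = 9*((1*(-3))*3)/8 = 9*(-3*3)/8 = (9/8)*(-9) = -81/8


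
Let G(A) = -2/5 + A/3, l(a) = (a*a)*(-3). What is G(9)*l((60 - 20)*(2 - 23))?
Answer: -5503680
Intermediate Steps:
l(a) = -3*a² (l(a) = a²*(-3) = -3*a²)
G(A) = -⅖ + A/3 (G(A) = -2*⅕ + A*(⅓) = -⅖ + A/3)
G(9)*l((60 - 20)*(2 - 23)) = (-⅖ + (⅓)*9)*(-3*(2 - 23)²*(60 - 20)²) = (-⅖ + 3)*(-3*(40*(-21))²) = 13*(-3*(-840)²)/5 = 13*(-3*705600)/5 = (13/5)*(-2116800) = -5503680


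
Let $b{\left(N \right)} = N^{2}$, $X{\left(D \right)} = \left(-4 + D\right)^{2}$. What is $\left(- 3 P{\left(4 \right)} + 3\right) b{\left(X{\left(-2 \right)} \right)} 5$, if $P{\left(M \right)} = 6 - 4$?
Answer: $-19440$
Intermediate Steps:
$P{\left(M \right)} = 2$
$\left(- 3 P{\left(4 \right)} + 3\right) b{\left(X{\left(-2 \right)} \right)} 5 = \left(\left(-3\right) 2 + 3\right) \left(\left(-4 - 2\right)^{2}\right)^{2} \cdot 5 = \left(-6 + 3\right) \left(\left(-6\right)^{2}\right)^{2} \cdot 5 = - 3 \cdot 36^{2} \cdot 5 = \left(-3\right) 1296 \cdot 5 = \left(-3888\right) 5 = -19440$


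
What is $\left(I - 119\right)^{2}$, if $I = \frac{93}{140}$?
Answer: $\frac{274465489}{19600} \approx 14003.0$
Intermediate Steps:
$I = \frac{93}{140}$ ($I = 93 \cdot \frac{1}{140} = \frac{93}{140} \approx 0.66429$)
$\left(I - 119\right)^{2} = \left(\frac{93}{140} - 119\right)^{2} = \left(- \frac{16567}{140}\right)^{2} = \frac{274465489}{19600}$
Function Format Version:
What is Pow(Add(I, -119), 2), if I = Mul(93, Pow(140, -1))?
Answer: Rational(274465489, 19600) ≈ 14003.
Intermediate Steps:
I = Rational(93, 140) (I = Mul(93, Rational(1, 140)) = Rational(93, 140) ≈ 0.66429)
Pow(Add(I, -119), 2) = Pow(Add(Rational(93, 140), -119), 2) = Pow(Rational(-16567, 140), 2) = Rational(274465489, 19600)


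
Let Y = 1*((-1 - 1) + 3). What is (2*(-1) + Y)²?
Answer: 1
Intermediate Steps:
Y = 1 (Y = 1*(-2 + 3) = 1*1 = 1)
(2*(-1) + Y)² = (2*(-1) + 1)² = (-2 + 1)² = (-1)² = 1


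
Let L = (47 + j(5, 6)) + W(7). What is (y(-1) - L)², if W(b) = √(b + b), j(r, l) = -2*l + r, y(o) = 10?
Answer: (30 + √14)² ≈ 1138.5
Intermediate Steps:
j(r, l) = r - 2*l
W(b) = √2*√b (W(b) = √(2*b) = √2*√b)
L = 40 + √14 (L = (47 + (5 - 2*6)) + √2*√7 = (47 + (5 - 12)) + √14 = (47 - 7) + √14 = 40 + √14 ≈ 43.742)
(y(-1) - L)² = (10 - (40 + √14))² = (10 + (-40 - √14))² = (-30 - √14)²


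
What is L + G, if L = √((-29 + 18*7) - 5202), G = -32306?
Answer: -32306 + I*√5105 ≈ -32306.0 + 71.449*I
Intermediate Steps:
L = I*√5105 (L = √((-29 + 126) - 5202) = √(97 - 5202) = √(-5105) = I*√5105 ≈ 71.449*I)
L + G = I*√5105 - 32306 = -32306 + I*√5105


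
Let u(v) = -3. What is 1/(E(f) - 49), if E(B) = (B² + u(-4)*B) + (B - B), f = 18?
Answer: 1/221 ≈ 0.0045249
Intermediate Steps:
E(B) = B² - 3*B (E(B) = (B² - 3*B) + (B - B) = (B² - 3*B) + 0 = B² - 3*B)
1/(E(f) - 49) = 1/(18*(-3 + 18) - 49) = 1/(18*15 - 49) = 1/(270 - 49) = 1/221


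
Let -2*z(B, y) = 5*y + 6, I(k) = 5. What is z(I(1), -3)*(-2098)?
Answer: -9441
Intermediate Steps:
z(B, y) = -3 - 5*y/2 (z(B, y) = -(5*y + 6)/2 = -(6 + 5*y)/2 = -3 - 5*y/2)
z(I(1), -3)*(-2098) = (-3 - 5/2*(-3))*(-2098) = (-3 + 15/2)*(-2098) = (9/2)*(-2098) = -9441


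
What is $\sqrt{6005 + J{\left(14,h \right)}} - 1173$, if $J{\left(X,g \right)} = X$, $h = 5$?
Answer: $-1173 + \sqrt{6019} \approx -1095.4$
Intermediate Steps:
$\sqrt{6005 + J{\left(14,h \right)}} - 1173 = \sqrt{6005 + 14} - 1173 = \sqrt{6019} - 1173 = -1173 + \sqrt{6019}$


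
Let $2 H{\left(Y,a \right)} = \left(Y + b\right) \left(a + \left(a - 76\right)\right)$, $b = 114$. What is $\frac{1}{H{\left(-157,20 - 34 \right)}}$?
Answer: $\frac{1}{2236} \approx 0.00044723$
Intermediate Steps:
$H{\left(Y,a \right)} = \frac{\left(-76 + 2 a\right) \left(114 + Y\right)}{2}$ ($H{\left(Y,a \right)} = \frac{\left(Y + 114\right) \left(a + \left(a - 76\right)\right)}{2} = \frac{\left(114 + Y\right) \left(a + \left(-76 + a\right)\right)}{2} = \frac{\left(114 + Y\right) \left(-76 + 2 a\right)}{2} = \frac{\left(-76 + 2 a\right) \left(114 + Y\right)}{2}$)
$\frac{1}{H{\left(-157,20 - 34 \right)}} = \frac{1}{-4332 - -5966 + 114 \left(20 - 34\right) - 157 \left(20 - 34\right)} = \frac{1}{-4332 + 5966 + 114 \left(20 - 34\right) - 157 \left(20 - 34\right)} = \frac{1}{-4332 + 5966 + 114 \left(-14\right) - -2198} = \frac{1}{-4332 + 5966 - 1596 + 2198} = \frac{1}{2236}$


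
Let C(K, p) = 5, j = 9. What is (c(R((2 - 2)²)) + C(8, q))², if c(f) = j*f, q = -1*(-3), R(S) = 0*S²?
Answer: 25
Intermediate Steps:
R(S) = 0
q = 3
c(f) = 9*f
(c(R((2 - 2)²)) + C(8, q))² = (9*0 + 5)² = (0 + 5)² = 5² = 25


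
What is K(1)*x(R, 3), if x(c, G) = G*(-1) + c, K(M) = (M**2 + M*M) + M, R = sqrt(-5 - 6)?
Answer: -9 + 3*I*sqrt(11) ≈ -9.0 + 9.9499*I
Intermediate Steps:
R = I*sqrt(11) (R = sqrt(-11) = I*sqrt(11) ≈ 3.3166*I)
K(M) = M + 2*M**2 (K(M) = (M**2 + M**2) + M = 2*M**2 + M = M + 2*M**2)
x(c, G) = c - G (x(c, G) = -G + c = c - G)
K(1)*x(R, 3) = (1*(1 + 2*1))*(I*sqrt(11) - 1*3) = (1*(1 + 2))*(I*sqrt(11) - 3) = (1*3)*(-3 + I*sqrt(11)) = 3*(-3 + I*sqrt(11)) = -9 + 3*I*sqrt(11)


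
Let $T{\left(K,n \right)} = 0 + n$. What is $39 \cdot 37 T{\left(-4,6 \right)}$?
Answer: $8658$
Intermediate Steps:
$T{\left(K,n \right)} = n$
$39 \cdot 37 T{\left(-4,6 \right)} = 39 \cdot 37 \cdot 6 = 1443 \cdot 6 = 8658$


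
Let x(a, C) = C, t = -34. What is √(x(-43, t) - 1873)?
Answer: I*√1907 ≈ 43.669*I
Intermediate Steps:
√(x(-43, t) - 1873) = √(-34 - 1873) = √(-1907) = I*√1907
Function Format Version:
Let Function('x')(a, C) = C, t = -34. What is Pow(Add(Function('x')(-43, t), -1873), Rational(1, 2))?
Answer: Mul(I, Pow(1907, Rational(1, 2))) ≈ Mul(43.669, I)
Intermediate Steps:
Pow(Add(Function('x')(-43, t), -1873), Rational(1, 2)) = Pow(Add(-34, -1873), Rational(1, 2)) = Pow(-1907, Rational(1, 2)) = Mul(I, Pow(1907, Rational(1, 2)))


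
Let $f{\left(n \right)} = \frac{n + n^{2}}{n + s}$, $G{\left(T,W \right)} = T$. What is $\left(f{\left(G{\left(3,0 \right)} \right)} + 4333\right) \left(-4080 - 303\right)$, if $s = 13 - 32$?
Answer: $- \frac{75953007}{4} \approx -1.8988 \cdot 10^{7}$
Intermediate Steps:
$s = -19$ ($s = 13 - 32 = -19$)
$f{\left(n \right)} = \frac{n + n^{2}}{-19 + n}$ ($f{\left(n \right)} = \frac{n + n^{2}}{n - 19} = \frac{n + n^{2}}{-19 + n}$)
$\left(f{\left(G{\left(3,0 \right)} \right)} + 4333\right) \left(-4080 - 303\right) = \left(\frac{3 \left(1 + 3\right)}{-19 + 3} + 4333\right) \left(-4080 - 303\right) = \left(3 \frac{1}{-16} \cdot 4 + 4333\right) \left(-4383\right) = \left(3 \left(- \frac{1}{16}\right) 4 + 4333\right) \left(-4383\right) = \left(- \frac{3}{4} + 4333\right) \left(-4383\right) = \frac{17329}{4} \left(-4383\right) = - \frac{75953007}{4}$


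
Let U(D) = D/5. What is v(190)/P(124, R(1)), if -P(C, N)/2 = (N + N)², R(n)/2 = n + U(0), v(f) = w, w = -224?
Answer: 7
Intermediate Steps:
U(D) = D/5 (U(D) = D*(⅕) = D/5)
v(f) = -224
R(n) = 2*n (R(n) = 2*(n + (⅕)*0) = 2*(n + 0) = 2*n)
P(C, N) = -8*N² (P(C, N) = -2*(N + N)² = -2*4*N² = -8*N²)
v(190)/P(124, R(1)) = -224/((-8*(2*1)²)) = -224/((-8*2²)) = -224/((-8*4)) = -224/(-32) = -224*(-1/32) = 7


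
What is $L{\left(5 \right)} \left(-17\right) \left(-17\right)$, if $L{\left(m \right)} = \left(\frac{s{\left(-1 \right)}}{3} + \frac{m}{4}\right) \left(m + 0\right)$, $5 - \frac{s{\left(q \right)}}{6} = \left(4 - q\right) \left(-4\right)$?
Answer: $\frac{296225}{4} \approx 74056.0$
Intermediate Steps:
$s{\left(q \right)} = 126 - 24 q$ ($s{\left(q \right)} = 30 - 6 \left(4 - q\right) \left(-4\right) = 30 - 6 \left(-16 + 4 q\right) = 30 - \left(-96 + 24 q\right) = 126 - 24 q$)
$L{\left(m \right)} = m \left(50 + \frac{m}{4}\right)$ ($L{\left(m \right)} = \left(\frac{126 - -24}{3} + \frac{m}{4}\right) \left(m + 0\right) = \left(\left(126 + 24\right) \frac{1}{3} + m \frac{1}{4}\right) m = \left(150 \cdot \frac{1}{3} + \frac{m}{4}\right) m = \left(50 + \frac{m}{4}\right) m = m \left(50 + \frac{m}{4}\right)$)
$L{\left(5 \right)} \left(-17\right) \left(-17\right) = \frac{1}{4} \cdot 5 \left(200 + 5\right) \left(-17\right) \left(-17\right) = \frac{1}{4} \cdot 5 \cdot 205 \left(-17\right) \left(-17\right) = \frac{1025}{4} \left(-17\right) \left(-17\right) = \left(- \frac{17425}{4}\right) \left(-17\right) = \frac{296225}{4}$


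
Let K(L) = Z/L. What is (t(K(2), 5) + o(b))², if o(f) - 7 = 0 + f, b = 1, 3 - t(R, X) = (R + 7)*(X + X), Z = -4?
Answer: 1521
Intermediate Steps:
K(L) = -4/L
t(R, X) = 3 - 2*X*(7 + R) (t(R, X) = 3 - (R + 7)*(X + X) = 3 - (7 + R)*2*X = 3 - 2*X*(7 + R))
o(f) = 7 + f (o(f) = 7 + (0 + f) = 7 + f)
(t(K(2), 5) + o(b))² = ((3 - 14*5 - 2*(-4/2)*5) + (7 + 1))² = ((3 - 70 - 2*(-4*½)*5) + 8)² = ((3 - 70 - 2*(-2)*5) + 8)² = ((3 - 70 + 20) + 8)² = (-47 + 8)² = (-39)² = 1521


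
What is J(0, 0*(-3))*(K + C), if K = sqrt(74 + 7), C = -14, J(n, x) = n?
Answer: 0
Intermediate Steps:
K = 9 (K = sqrt(81) = 9)
J(0, 0*(-3))*(K + C) = 0*(9 - 14) = 0*(-5) = 0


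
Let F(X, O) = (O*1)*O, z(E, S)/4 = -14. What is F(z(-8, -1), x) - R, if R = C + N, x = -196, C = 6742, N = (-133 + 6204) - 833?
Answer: 26436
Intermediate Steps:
N = 5238 (N = 6071 - 833 = 5238)
z(E, S) = -56 (z(E, S) = 4*(-14) = -56)
F(X, O) = O² (F(X, O) = O*O = O²)
R = 11980 (R = 6742 + 5238 = 11980)
F(z(-8, -1), x) - R = (-196)² - 1*11980 = 38416 - 11980 = 26436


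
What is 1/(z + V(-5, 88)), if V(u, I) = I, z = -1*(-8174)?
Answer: 1/8262 ≈ 0.00012104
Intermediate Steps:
z = 8174
1/(z + V(-5, 88)) = 1/(8174 + 88) = 1/8262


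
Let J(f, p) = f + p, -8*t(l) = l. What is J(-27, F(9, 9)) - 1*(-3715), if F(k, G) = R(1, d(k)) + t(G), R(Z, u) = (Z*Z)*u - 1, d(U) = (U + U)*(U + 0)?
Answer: 30783/8 ≈ 3847.9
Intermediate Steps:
t(l) = -l/8
d(U) = 2*U**2 (d(U) = (2*U)*U = 2*U**2)
R(Z, u) = -1 + u*Z**2 (R(Z, u) = Z**2*u - 1 = u*Z**2 - 1 = -1 + u*Z**2)
F(k, G) = -1 + 2*k**2 - G/8 (F(k, G) = (-1 + (2*k**2)*1**2) - G/8 = (-1 + (2*k**2)*1) - G/8 = (-1 + 2*k**2) - G/8 = -1 + 2*k**2 - G/8)
J(-27, F(9, 9)) - 1*(-3715) = (-27 + (-1 + 2*9**2 - 1/8*9)) - 1*(-3715) = (-27 + (-1 + 2*81 - 9/8)) + 3715 = (-27 + (-1 + 162 - 9/8)) + 3715 = (-27 + 1279/8) + 3715 = 1063/8 + 3715 = 30783/8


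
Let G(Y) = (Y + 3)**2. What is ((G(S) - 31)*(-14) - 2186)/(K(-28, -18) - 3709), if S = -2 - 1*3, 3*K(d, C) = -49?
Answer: 678/1397 ≈ 0.48533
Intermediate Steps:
K(d, C) = -49/3 (K(d, C) = (1/3)*(-49) = -49/3)
S = -5 (S = -2 - 3 = -5)
G(Y) = (3 + Y)**2
((G(S) - 31)*(-14) - 2186)/(K(-28, -18) - 3709) = (((3 - 5)**2 - 31)*(-14) - 2186)/(-49/3 - 3709) = (((-2)**2 - 31)*(-14) - 2186)/(-11176/3) = ((4 - 31)*(-14) - 2186)*(-3/11176) = (-27*(-14) - 2186)*(-3/11176) = (378 - 2186)*(-3/11176) = -1808*(-3/11176) = 678/1397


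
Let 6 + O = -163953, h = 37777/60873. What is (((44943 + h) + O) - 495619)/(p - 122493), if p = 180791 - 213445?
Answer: 37414638578/9444263331 ≈ 3.9616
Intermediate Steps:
h = 37777/60873 (h = 37777*(1/60873) = 37777/60873 ≈ 0.62059)
O = -163959 (O = -6 - 163953 = -163959)
p = -32654
(((44943 + h) + O) - 495619)/(p - 122493) = (((44943 + 37777/60873) - 163959) - 495619)/(-32654 - 122493) = ((2735853016/60873 - 163959) - 495619)/(-155147) = (-7244823191/60873 - 495619)*(-1/155147) = -37414638578/60873*(-1/155147) = 37414638578/9444263331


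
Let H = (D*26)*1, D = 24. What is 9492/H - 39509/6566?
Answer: 1569619/170716 ≈ 9.1943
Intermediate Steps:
H = 624 (H = (24*26)*1 = 624*1 = 624)
9492/H - 39509/6566 = 9492/624 - 39509/6566 = 9492*(1/624) - 39509*1/6566 = 791/52 - 39509/6566 = 1569619/170716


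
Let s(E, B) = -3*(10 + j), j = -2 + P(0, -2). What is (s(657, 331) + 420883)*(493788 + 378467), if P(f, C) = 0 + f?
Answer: 367096367045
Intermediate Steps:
P(f, C) = f
j = -2 (j = -2 + 0 = -2)
s(E, B) = -24 (s(E, B) = -3*(10 - 2) = -3*8 = -24)
(s(657, 331) + 420883)*(493788 + 378467) = (-24 + 420883)*(493788 + 378467) = 420859*872255 = 367096367045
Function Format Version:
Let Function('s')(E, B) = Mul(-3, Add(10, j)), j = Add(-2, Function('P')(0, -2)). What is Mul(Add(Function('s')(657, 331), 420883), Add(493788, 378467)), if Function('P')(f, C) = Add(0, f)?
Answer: 367096367045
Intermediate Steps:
Function('P')(f, C) = f
j = -2 (j = Add(-2, 0) = -2)
Function('s')(E, B) = -24 (Function('s')(E, B) = Mul(-3, Add(10, -2)) = Mul(-3, 8) = -24)
Mul(Add(Function('s')(657, 331), 420883), Add(493788, 378467)) = Mul(Add(-24, 420883), Add(493788, 378467)) = Mul(420859, 872255) = 367096367045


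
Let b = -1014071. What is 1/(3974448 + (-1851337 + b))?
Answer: 1/1109040 ≈ 9.0168e-7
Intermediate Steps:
1/(3974448 + (-1851337 + b)) = 1/(3974448 + (-1851337 - 1014071)) = 1/(3974448 - 2865408) = 1/1109040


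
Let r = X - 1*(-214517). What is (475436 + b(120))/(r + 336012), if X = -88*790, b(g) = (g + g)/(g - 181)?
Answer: 29001356/29341549 ≈ 0.98841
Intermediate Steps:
b(g) = 2*g/(-181 + g) (b(g) = (2*g)/(-181 + g) = 2*g/(-181 + g))
X = -69520
r = 144997 (r = -69520 - 1*(-214517) = -69520 + 214517 = 144997)
(475436 + b(120))/(r + 336012) = (475436 + 2*120/(-181 + 120))/(144997 + 336012) = (475436 + 2*120/(-61))/481009 = (475436 + 2*120*(-1/61))*(1/481009) = (475436 - 240/61)*(1/481009) = (29001356/61)*(1/481009) = 29001356/29341549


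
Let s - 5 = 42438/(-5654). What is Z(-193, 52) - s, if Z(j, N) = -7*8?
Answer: -13748/257 ≈ -53.494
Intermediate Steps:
Z(j, N) = -56
s = -644/257 (s = 5 + 42438/(-5654) = 5 + 42438*(-1/5654) = 5 - 1929/257 = -644/257 ≈ -2.5058)
Z(-193, 52) - s = -56 - 1*(-644/257) = -56 + 644/257 = -13748/257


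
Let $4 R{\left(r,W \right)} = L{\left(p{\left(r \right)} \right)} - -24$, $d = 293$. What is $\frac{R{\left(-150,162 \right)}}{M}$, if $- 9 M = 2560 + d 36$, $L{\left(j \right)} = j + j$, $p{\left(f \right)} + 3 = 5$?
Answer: $- \frac{63}{13108} \approx -0.0048062$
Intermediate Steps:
$p{\left(f \right)} = 2$ ($p{\left(f \right)} = -3 + 5 = 2$)
$L{\left(j \right)} = 2 j$
$R{\left(r,W \right)} = 7$ ($R{\left(r,W \right)} = \frac{2 \cdot 2 - -24}{4} = \frac{4 + 24}{4} = \frac{1}{4} \cdot 28 = 7$)
$M = - \frac{13108}{9}$ ($M = - \frac{2560 + 293 \cdot 36}{9} = - \frac{2560 + 10548}{9} = \left(- \frac{1}{9}\right) 13108 = - \frac{13108}{9} \approx -1456.4$)
$\frac{R{\left(-150,162 \right)}}{M} = \frac{7}{- \frac{13108}{9}} = 7 \left(- \frac{9}{13108}\right) = - \frac{63}{13108}$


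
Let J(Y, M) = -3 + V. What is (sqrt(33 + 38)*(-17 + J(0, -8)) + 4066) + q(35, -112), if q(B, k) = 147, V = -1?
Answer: 4213 - 21*sqrt(71) ≈ 4036.1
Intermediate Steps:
J(Y, M) = -4 (J(Y, M) = -3 - 1 = -4)
(sqrt(33 + 38)*(-17 + J(0, -8)) + 4066) + q(35, -112) = (sqrt(33 + 38)*(-17 - 4) + 4066) + 147 = (sqrt(71)*(-21) + 4066) + 147 = (-21*sqrt(71) + 4066) + 147 = (4066 - 21*sqrt(71)) + 147 = 4213 - 21*sqrt(71)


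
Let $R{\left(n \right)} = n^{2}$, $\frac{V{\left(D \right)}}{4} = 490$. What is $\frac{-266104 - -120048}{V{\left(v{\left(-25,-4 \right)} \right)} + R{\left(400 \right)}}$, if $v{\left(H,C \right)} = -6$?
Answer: $- \frac{18257}{20245} \approx -0.9018$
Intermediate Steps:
$V{\left(D \right)} = 1960$ ($V{\left(D \right)} = 4 \cdot 490 = 1960$)
$\frac{-266104 - -120048}{V{\left(v{\left(-25,-4 \right)} \right)} + R{\left(400 \right)}} = \frac{-266104 - -120048}{1960 + 400^{2}} = \frac{-266104 + 120048}{1960 + 160000} = - \frac{146056}{161960} = \left(-146056\right) \frac{1}{161960} = - \frac{18257}{20245}$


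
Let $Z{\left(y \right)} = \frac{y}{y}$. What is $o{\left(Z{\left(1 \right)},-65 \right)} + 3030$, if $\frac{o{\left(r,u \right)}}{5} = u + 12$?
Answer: $2765$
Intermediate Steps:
$Z{\left(y \right)} = 1$
$o{\left(r,u \right)} = 60 + 5 u$ ($o{\left(r,u \right)} = 5 \left(u + 12\right) = 5 \left(12 + u\right) = 60 + 5 u$)
$o{\left(Z{\left(1 \right)},-65 \right)} + 3030 = \left(60 + 5 \left(-65\right)\right) + 3030 = \left(60 - 325\right) + 3030 = -265 + 3030 = 2765$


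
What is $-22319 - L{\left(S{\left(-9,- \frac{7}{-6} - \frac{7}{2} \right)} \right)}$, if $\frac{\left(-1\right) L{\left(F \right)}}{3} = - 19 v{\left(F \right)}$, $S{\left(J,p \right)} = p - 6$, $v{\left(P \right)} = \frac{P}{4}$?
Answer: $- \frac{88801}{4} \approx -22200.0$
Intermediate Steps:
$v{\left(P \right)} = \frac{P}{4}$ ($v{\left(P \right)} = P \frac{1}{4} = \frac{P}{4}$)
$S{\left(J,p \right)} = -6 + p$
$L{\left(F \right)} = \frac{57 F}{4}$ ($L{\left(F \right)} = - 3 \left(- 19 \frac{F}{4}\right) = - 3 \left(- \frac{19 F}{4}\right) = \frac{57 F}{4}$)
$-22319 - L{\left(S{\left(-9,- \frac{7}{-6} - \frac{7}{2} \right)} \right)} = -22319 - \frac{57 \left(-6 - \left(- \frac{7}{6} + \frac{7}{2}\right)\right)}{4} = -22319 - \frac{57 \left(-6 - \frac{7}{3}\right)}{4} = -22319 - \frac{57}{4} \left(- \frac{25}{3}\right) = -22319 - - \frac{475}{4} = -22319 + \frac{475}{4} = - \frac{88801}{4}$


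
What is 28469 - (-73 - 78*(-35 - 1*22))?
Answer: 24096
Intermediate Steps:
28469 - (-73 - 78*(-35 - 1*22)) = 28469 - (-73 - 78*(-35 - 22)) = 28469 - (-73 - 78*(-57)) = 28469 - (-73 + 4446) = 28469 - 1*4373 = 28469 - 4373 = 24096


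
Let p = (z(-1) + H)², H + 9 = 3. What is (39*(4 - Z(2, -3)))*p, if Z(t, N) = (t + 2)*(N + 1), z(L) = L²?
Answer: 11700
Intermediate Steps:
H = -6 (H = -9 + 3 = -6)
Z(t, N) = (1 + N)*(2 + t) (Z(t, N) = (2 + t)*(1 + N) = (1 + N)*(2 + t))
p = 25 (p = ((-1)² - 6)² = (1 - 6)² = (-5)² = 25)
(39*(4 - Z(2, -3)))*p = (39*(4 - (2 + 2 + 2*(-3) - 3*2)))*25 = (39*(4 - (2 + 2 - 6 - 6)))*25 = (39*(4 - 1*(-8)))*25 = (39*(4 + 8))*25 = (39*12)*25 = 468*25 = 11700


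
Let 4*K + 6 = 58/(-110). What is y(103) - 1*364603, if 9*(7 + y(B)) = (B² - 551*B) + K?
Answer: -244026613/660 ≈ -3.6974e+5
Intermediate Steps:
K = -359/220 (K = -3/2 + (58/(-110))/4 = -3/2 + (58*(-1/110))/4 = -3/2 + (¼)*(-29/55) = -3/2 - 29/220 = -359/220 ≈ -1.6318)
y(B) = -14219/1980 - 551*B/9 + B²/9 (y(B) = -7 + ((B² - 551*B) - 359/220)/9 = -7 + (-359/220 + B² - 551*B)/9 = -7 + (-359/1980 - 551*B/9 + B²/9) = -14219/1980 - 551*B/9 + B²/9)
y(103) - 1*364603 = (-14219/1980 - 551/9*103 + (⅑)*103²) - 1*364603 = (-14219/1980 - 56753/9 + (⅑)*10609) - 364603 = (-14219/1980 - 56753/9 + 10609/9) - 364603 = -3388633/660 - 364603 = -244026613/660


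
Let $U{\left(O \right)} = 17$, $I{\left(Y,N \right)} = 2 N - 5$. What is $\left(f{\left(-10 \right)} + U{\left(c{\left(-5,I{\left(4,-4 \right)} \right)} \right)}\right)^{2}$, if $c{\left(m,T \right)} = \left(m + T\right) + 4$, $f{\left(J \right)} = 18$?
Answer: $1225$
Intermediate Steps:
$I{\left(Y,N \right)} = -5 + 2 N$
$c{\left(m,T \right)} = 4 + T + m$ ($c{\left(m,T \right)} = \left(T + m\right) + 4 = 4 + T + m$)
$\left(f{\left(-10 \right)} + U{\left(c{\left(-5,I{\left(4,-4 \right)} \right)} \right)}\right)^{2} = \left(18 + 17\right)^{2} = 35^{2} = 1225$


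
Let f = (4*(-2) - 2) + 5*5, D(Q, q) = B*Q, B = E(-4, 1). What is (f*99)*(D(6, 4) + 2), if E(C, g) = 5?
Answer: 47520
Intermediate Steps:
B = 5
D(Q, q) = 5*Q
f = 15 (f = (-8 - 2) + 25 = -10 + 25 = 15)
(f*99)*(D(6, 4) + 2) = (15*99)*(5*6 + 2) = 1485*(30 + 2) = 1485*32 = 47520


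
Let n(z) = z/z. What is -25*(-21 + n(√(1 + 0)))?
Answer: 500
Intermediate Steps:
n(z) = 1
-25*(-21 + n(√(1 + 0))) = -25*(-21 + 1) = -25*(-20) = 500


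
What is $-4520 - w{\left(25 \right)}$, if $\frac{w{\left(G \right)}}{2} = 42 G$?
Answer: $-6620$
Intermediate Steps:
$w{\left(G \right)} = 84 G$ ($w{\left(G \right)} = 2 \cdot 42 G = 84 G$)
$-4520 - w{\left(25 \right)} = -4520 - 84 \cdot 25 = -4520 - 2100 = -6620$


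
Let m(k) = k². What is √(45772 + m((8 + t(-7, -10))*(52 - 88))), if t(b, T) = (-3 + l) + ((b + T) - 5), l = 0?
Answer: 2*√105079 ≈ 648.32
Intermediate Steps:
t(b, T) = -8 + T + b (t(b, T) = (-3 + 0) + ((b + T) - 5) = -3 + ((T + b) - 5) = -3 + (-5 + T + b) = -8 + T + b)
√(45772 + m((8 + t(-7, -10))*(52 - 88))) = √(45772 + ((8 + (-8 - 10 - 7))*(52 - 88))²) = √(45772 + ((8 - 25)*(-36))²) = √(45772 + (-17*(-36))²) = √(45772 + 612²) = √(45772 + 374544) = √420316 = 2*√105079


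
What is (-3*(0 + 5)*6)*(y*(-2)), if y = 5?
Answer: 900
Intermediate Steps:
(-3*(0 + 5)*6)*(y*(-2)) = (-3*(0 + 5)*6)*(5*(-2)) = -15*6*(-10) = -3*30*(-10) = -90*(-10) = 900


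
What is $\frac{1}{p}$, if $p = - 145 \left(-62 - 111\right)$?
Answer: $\frac{1}{25085} \approx 3.9864 \cdot 10^{-5}$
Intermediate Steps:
$p = 25085$ ($p = \left(-145\right) \left(-173\right) = 25085$)
$\frac{1}{p} = \frac{1}{25085}$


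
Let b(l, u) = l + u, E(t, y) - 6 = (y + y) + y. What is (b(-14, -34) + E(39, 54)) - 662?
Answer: -542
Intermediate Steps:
E(t, y) = 6 + 3*y (E(t, y) = 6 + ((y + y) + y) = 6 + (2*y + y) = 6 + 3*y)
(b(-14, -34) + E(39, 54)) - 662 = ((-14 - 34) + (6 + 3*54)) - 662 = (-48 + (6 + 162)) - 662 = (-48 + 168) - 662 = 120 - 662 = -542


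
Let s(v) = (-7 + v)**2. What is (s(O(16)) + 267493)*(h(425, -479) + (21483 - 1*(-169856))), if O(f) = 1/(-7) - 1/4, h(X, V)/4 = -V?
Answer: 40536658800055/784 ≈ 5.1705e+10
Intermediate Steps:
h(X, V) = -4*V (h(X, V) = 4*(-V) = -4*V)
O(f) = -11/28 (O(f) = 1*(-1/7) - 1*1/4 = -1/7 - 1/4 = -11/28)
(s(O(16)) + 267493)*(h(425, -479) + (21483 - 1*(-169856))) = ((-7 - 11/28)**2 + 267493)*(-4*(-479) + (21483 - 1*(-169856))) = ((-207/28)**2 + 267493)*(1916 + (21483 + 169856)) = (42849/784 + 267493)*(1916 + 191339) = (209757361/784)*193255 = 40536658800055/784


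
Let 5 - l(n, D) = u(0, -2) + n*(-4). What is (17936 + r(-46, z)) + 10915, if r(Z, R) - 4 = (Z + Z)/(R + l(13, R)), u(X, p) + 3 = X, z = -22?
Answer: 548199/19 ≈ 28853.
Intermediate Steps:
u(X, p) = -3 + X
l(n, D) = 8 + 4*n (l(n, D) = 5 - ((-3 + 0) + n*(-4)) = 5 - (-3 - 4*n) = 5 + (3 + 4*n) = 8 + 4*n)
r(Z, R) = 4 + 2*Z/(60 + R) (r(Z, R) = 4 + (Z + Z)/(R + (8 + 4*13)) = 4 + (2*Z)/(R + (8 + 52)) = 4 + (2*Z)/(R + 60) = 4 + (2*Z)/(60 + R) = 4 + 2*Z/(60 + R))
(17936 + r(-46, z)) + 10915 = (17936 + 2*(120 - 46 + 2*(-22))/(60 - 22)) + 10915 = (17936 + 2*(120 - 46 - 44)/38) + 10915 = (17936 + 2*(1/38)*30) + 10915 = (17936 + 30/19) + 10915 = 340814/19 + 10915 = 548199/19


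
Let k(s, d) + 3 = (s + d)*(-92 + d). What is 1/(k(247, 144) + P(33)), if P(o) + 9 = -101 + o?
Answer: 1/20252 ≈ 4.9378e-5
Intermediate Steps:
P(o) = -110 + o (P(o) = -9 + (-101 + o) = -110 + o)
k(s, d) = -3 + (-92 + d)*(d + s) (k(s, d) = -3 + (s + d)*(-92 + d) = -3 + (d + s)*(-92 + d) = -3 + (-92 + d)*(d + s))
1/(k(247, 144) + P(33)) = 1/((-3 + 144² - 92*144 - 92*247 + 144*247) + (-110 + 33)) = 1/((-3 + 20736 - 13248 - 22724 + 35568) - 77) = 1/(20329 - 77) = 1/20252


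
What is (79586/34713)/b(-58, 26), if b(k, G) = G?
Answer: 3061/34713 ≈ 0.088180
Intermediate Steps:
(79586/34713)/b(-58, 26) = (79586/34713)/26 = (79586*(1/34713))*(1/26) = (79586/34713)*(1/26) = 3061/34713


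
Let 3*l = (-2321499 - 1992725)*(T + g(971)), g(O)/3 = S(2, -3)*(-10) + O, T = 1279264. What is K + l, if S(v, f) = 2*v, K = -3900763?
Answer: -5531092781057/3 ≈ -1.8437e+12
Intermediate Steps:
g(O) = -120 + 3*O (g(O) = 3*((2*2)*(-10) + O) = 3*(4*(-10) + O) = 3*(-40 + O) = -120 + 3*O)
l = -5531081078768/3 (l = ((-2321499 - 1992725)*(1279264 + (-120 + 3*971)))/3 = (-4314224*(1279264 + (-120 + 2913)))/3 = (-4314224*(1279264 + 2793))/3 = (-4314224*1282057)/3 = (⅓)*(-5531081078768) = -5531081078768/3 ≈ -1.8437e+12)
K + l = -3900763 - 5531081078768/3 = -5531092781057/3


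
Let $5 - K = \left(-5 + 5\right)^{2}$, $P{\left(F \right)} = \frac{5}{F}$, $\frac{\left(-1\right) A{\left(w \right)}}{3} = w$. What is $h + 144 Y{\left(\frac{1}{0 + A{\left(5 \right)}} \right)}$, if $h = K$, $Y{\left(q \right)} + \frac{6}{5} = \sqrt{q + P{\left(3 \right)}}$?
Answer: $- \frac{839}{5} + \frac{288 \sqrt{10}}{5} \approx 14.347$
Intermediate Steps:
$A{\left(w \right)} = - 3 w$
$K = 5$ ($K = 5 - \left(-5 + 5\right)^{2} = 5 - 0^{2} = 5 - 0 = 5 + 0 = 5$)
$Y{\left(q \right)} = - \frac{6}{5} + \sqrt{\frac{5}{3} + q}$ ($Y{\left(q \right)} = - \frac{6}{5} + \sqrt{q + \frac{5}{3}} = - \frac{6}{5} + \sqrt{\frac{5}{3} + q}$)
$h = 5$
$h + 144 Y{\left(\frac{1}{0 + A{\left(5 \right)}} \right)} = 5 + 144 \left(- \frac{6}{5} + \frac{\sqrt{15 + \frac{9}{0 - 15}}}{3}\right) = 5 + 144 \left(- \frac{6}{5} + \frac{\sqrt{15 + \frac{9}{-15}}}{3}\right) = 5 + 144 \left(- \frac{6}{5} + \frac{\sqrt{15 + 9 \left(- \frac{1}{15}\right)}}{3}\right) = 5 + 144 \left(- \frac{6}{5} + \frac{\sqrt{15 - \frac{3}{5}}}{3}\right) = 5 + 144 \left(- \frac{6}{5} + \frac{\sqrt{\frac{72}{5}}}{3}\right) = 5 + 144 \left(- \frac{6}{5} + \frac{\frac{6}{5} \sqrt{10}}{3}\right) = 5 + 144 \left(- \frac{6}{5} + \frac{2 \sqrt{10}}{5}\right) = 5 - \left(\frac{864}{5} - \frac{288 \sqrt{10}}{5}\right) = - \frac{839}{5} + \frac{288 \sqrt{10}}{5}$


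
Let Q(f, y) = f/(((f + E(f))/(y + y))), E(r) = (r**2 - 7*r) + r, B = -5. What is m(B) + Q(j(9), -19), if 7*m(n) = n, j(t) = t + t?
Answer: -331/91 ≈ -3.6374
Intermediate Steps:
j(t) = 2*t
m(n) = n/7
E(r) = r**2 - 6*r
Q(f, y) = 2*f*y/(f + f*(-6 + f)) (Q(f, y) = f/(((f + f*(-6 + f))/(y + y))) = f/(((f + f*(-6 + f))/((2*y)))) = f/(((f + f*(-6 + f))*(1/(2*y)))) = f/(((f + f*(-6 + f))/(2*y))) = f*(2*y/(f + f*(-6 + f))) = 2*f*y/(f + f*(-6 + f)))
m(B) + Q(j(9), -19) = (1/7)*(-5) + 2*(-19)/(-5 + 2*9) = -5/7 + 2*(-19)/(-5 + 18) = -5/7 + 2*(-19)/13 = -5/7 + 2*(-19)*(1/13) = -5/7 - 38/13 = -331/91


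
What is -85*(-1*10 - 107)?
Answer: 9945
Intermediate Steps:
-85*(-1*10 - 107) = -85*(-10 - 107) = -85*(-117) = 9945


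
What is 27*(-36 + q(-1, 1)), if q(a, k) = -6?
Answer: -1134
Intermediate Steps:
27*(-36 + q(-1, 1)) = 27*(-36 - 6) = 27*(-42) = -1134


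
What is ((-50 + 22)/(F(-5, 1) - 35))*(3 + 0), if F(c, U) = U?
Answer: 42/17 ≈ 2.4706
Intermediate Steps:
((-50 + 22)/(F(-5, 1) - 35))*(3 + 0) = ((-50 + 22)/(1 - 35))*(3 + 0) = -28/(-34)*3 = -28*(-1/34)*3 = (14/17)*3 = 42/17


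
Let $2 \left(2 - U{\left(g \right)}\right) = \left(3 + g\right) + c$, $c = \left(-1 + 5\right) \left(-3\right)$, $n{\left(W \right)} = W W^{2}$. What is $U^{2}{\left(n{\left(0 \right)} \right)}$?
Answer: $\frac{169}{4} \approx 42.25$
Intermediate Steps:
$n{\left(W \right)} = W^{3}$
$c = -12$ ($c = 4 \left(-3\right) = -12$)
$U{\left(g \right)} = \frac{13}{2} - \frac{g}{2}$ ($U{\left(g \right)} = 2 - \frac{\left(3 + g\right) - 12}{2} = 2 - \frac{-9 + g}{2} = 2 - \left(- \frac{9}{2} + \frac{g}{2}\right) = \frac{13}{2} - \frac{g}{2}$)
$U^{2}{\left(n{\left(0 \right)} \right)} = \left(\frac{13}{2} - \frac{0^{3}}{2}\right)^{2} = \left(\frac{13}{2} - 0\right)^{2} = \left(\frac{13}{2} + 0\right)^{2} = \left(\frac{13}{2}\right)^{2} = \frac{169}{4}$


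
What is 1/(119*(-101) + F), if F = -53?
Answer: -1/12072 ≈ -8.2836e-5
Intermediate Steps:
1/(119*(-101) + F) = 1/(119*(-101) - 53) = 1/(-12019 - 53) = 1/(-12072) = -1/12072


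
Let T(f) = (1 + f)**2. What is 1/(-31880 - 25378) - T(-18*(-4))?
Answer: -305127883/57258 ≈ -5329.0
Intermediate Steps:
1/(-31880 - 25378) - T(-18*(-4)) = 1/(-31880 - 25378) - (1 - 18*(-4))**2 = 1/(-57258) - (1 + 72)**2 = -1/57258 - 1*73**2 = -1/57258 - 1*5329 = -1/57258 - 5329 = -305127883/57258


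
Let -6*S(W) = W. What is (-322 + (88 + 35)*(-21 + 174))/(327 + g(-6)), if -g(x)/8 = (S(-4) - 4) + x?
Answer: 55491/1205 ≈ 46.051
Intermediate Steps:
S(W) = -W/6
g(x) = 80/3 - 8*x (g(x) = -8*((-⅙*(-4) - 4) + x) = -8*((⅔ - 4) + x) = -8*(-10/3 + x) = 80/3 - 8*x)
(-322 + (88 + 35)*(-21 + 174))/(327 + g(-6)) = (-322 + (88 + 35)*(-21 + 174))/(327 + (80/3 - 8*(-6))) = (-322 + 123*153)/(327 + (80/3 + 48)) = (-322 + 18819)/(327 + 224/3) = 18497/(1205/3) = 18497*(3/1205) = 55491/1205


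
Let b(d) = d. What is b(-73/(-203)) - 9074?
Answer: -1841949/203 ≈ -9073.6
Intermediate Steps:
b(-73/(-203)) - 9074 = -73/(-203) - 9074 = -73*(-1/203) - 9074 = 73/203 - 9074 = -1841949/203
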